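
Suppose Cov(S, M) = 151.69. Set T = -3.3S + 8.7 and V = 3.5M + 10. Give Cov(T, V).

Cov(T, V) = -1752.0195

Cov(T, V) = a·c·Cov(S, M) = (-3.3)·3.5·151.69 = -1752.0195. Additive constants drop out.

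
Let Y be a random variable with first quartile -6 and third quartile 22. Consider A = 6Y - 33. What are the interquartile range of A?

IQR of Y = Q3 − Q1 = 22 − (-6) = 28.
Under A = aY + b, IQR(A) = |a|·IQR(Y) = |6|·28 = 168 (shifts cancel; spread scales by |a|).

IQR(A) = 168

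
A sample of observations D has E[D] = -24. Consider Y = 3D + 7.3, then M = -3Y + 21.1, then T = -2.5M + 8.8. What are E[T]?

E[Y] = 3·(-24) + 7.3 = -64.7.
E[M] = (-3)·(-64.7) + 21.1 = 215.2.
E[T] = (-2.5)·215.2 + 8.8 = -529.2.

E[T] = -529.2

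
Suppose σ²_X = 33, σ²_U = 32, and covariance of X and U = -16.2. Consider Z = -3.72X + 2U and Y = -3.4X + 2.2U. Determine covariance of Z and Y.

By bilinearity, covariance of Z and Y = ac·σ²_X + bd·σ²_U + (ad+bc)·covariance of X and U, with a=-3.72, b=2, c=-3.4, d=2.2.
ac·σ²_X = (-3.72)·(-3.4)·33 = 417.384
bd·σ²_U = 2·2.2·32 = 140.8
(ad+bc)·covariance of X and U = (-14.984)·(-16.2) = 242.7408
covariance of Z and Y = 417.384 + 140.8 + 242.7408 = 800.9248.

covariance of Z and Y = 800.9248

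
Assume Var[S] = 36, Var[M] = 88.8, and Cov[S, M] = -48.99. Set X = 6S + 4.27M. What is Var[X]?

Var[X] = a²·Var[S] + b²·Var[M] + 2ab·Cov[S, M] with a = 6, b = 4.27.
= 6²·36 + 4.27²·88.8 + 2·6·4.27·(-48.99)
= 1296 + 1619.08152 + (-2510.2476) = 404.83392.

Var[X] = 404.83392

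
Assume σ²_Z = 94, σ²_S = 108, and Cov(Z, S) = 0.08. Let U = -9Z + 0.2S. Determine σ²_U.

σ²_U = 7618.032

σ²_U = a²·σ²_Z + b²·σ²_S + 2ab·Cov(Z, S) with a = -9, b = 0.2.
= (-9)²·94 + 0.2²·108 + 2·(-9)·0.2·0.08
= 7614 + 4.32 + (-0.288) = 7618.032.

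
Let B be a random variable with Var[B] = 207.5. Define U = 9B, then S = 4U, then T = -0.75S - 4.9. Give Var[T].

Var[T] = 151267.5

Var[U] = 9²·207.5 = 16807.5.
Var[S] = 4²·16807.5 = 268920.
Var[T] = (-0.75)²·268920 = 151267.5.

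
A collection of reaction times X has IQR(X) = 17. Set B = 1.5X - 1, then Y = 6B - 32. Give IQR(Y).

IQR(Y) = 153

IQR(B) = |1.5|·17 = 25.5.
IQR(Y) = |6|·25.5 = 153.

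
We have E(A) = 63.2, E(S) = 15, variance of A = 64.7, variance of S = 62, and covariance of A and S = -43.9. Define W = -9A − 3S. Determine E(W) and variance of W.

E(W) = (-9)·E(A) + (-3)·E(S) = (-9)·63.2 + (-3)·15 = -613.8.
variance of W = a²·variance of A + b²·variance of S + 2ab·covariance of A and S with a = -9, b = -3.
= (-9)²·64.7 + (-3)²·62 + 2·(-9)·(-3)·(-43.9)
= 5240.7 + 558 + (-2370.6) = 3428.1.

E(W) = -613.8, variance of W = 3428.1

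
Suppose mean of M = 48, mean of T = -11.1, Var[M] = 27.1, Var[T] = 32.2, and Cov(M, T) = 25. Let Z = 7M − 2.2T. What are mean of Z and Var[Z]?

mean of Z = 7·mean of M + (-2.2)·mean of T = 7·48 + (-2.2)·(-11.1) = 360.42.
Var[Z] = a²·Var[M] + b²·Var[T] + 2ab·Cov(M, T) with a = 7, b = -2.2.
= 7²·27.1 + (-2.2)²·32.2 + 2·7·(-2.2)·25
= 1327.9 + 155.848 + (-770) = 713.748.

mean of Z = 360.42, Var[Z] = 713.748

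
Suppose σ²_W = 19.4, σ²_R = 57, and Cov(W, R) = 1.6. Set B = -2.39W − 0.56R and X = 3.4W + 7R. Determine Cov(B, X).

By bilinearity, Cov(B, X) = ac·σ²_W + bd·σ²_R + (ad+bc)·Cov(W, R), with a=-2.39, b=-0.56, c=3.4, d=7.
ac·σ²_W = (-2.39)·3.4·19.4 = -157.6444
bd·σ²_R = (-0.56)·7·57 = -223.44
(ad+bc)·Cov(W, R) = (-18.634)·1.6 = -29.8144
Cov(B, X) = -157.6444 + (-223.44) + (-29.8144) = -410.8988.

Cov(B, X) = -410.8988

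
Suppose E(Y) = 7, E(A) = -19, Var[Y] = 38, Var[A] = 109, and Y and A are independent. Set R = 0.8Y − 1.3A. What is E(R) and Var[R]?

E(R) = 0.8·E(Y) + (-1.3)·E(A) = 0.8·7 + (-1.3)·(-19) = 30.3.
Var[R] = a²·Var[Y] + b²·Var[A] + 2ab·Cov[Y, A] with a = 0.8, b = -1.3.
Independence gives Cov[Y, A] = 0.
= 0.8²·38 + (-1.3)²·109 + 2·0.8·(-1.3)·0
= 24.32 + 184.21 + 0 = 208.53.

E(R) = 30.3, Var[R] = 208.53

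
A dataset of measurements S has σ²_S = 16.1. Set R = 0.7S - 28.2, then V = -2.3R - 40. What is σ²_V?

σ²_R = 0.7²·16.1 = 7.889.
σ²_V = (-2.3)²·7.889 = 41.73281.

σ²_V = 41.73281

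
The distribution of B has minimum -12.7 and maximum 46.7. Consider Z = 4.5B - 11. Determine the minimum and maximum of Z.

a = 4.5 > 0, so min(Z) = a·min(B)+b = 4.5·(-12.7) + (-11) = -68.15 and max(Z) = 4.5·46.7 + (-11) = 199.15.

min(Z) = -68.15, max(Z) = 199.15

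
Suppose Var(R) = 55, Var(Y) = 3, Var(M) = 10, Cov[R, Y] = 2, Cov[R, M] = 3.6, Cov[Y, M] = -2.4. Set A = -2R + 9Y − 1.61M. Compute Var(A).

Var(A) = a²·Var(R) + b²·Var(Y) + c²·Var(M) + 2ab·Cov[R, Y] + 2ac·Cov[R, M] + 2bc·Cov[Y, M], with a = -2, b = 9, c = -1.61.
= 220 + 243 + 25.921 + (-72) + 23.184 + 69.552
= 509.657.

Var(A) = 509.657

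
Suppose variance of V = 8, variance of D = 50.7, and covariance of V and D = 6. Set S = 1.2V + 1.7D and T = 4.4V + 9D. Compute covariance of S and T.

covariance of S and T = 927.63

By bilinearity, covariance of S and T = ac·variance of V + bd·variance of D + (ad+bc)·covariance of V and D, with a=1.2, b=1.7, c=4.4, d=9.
ac·variance of V = 1.2·4.4·8 = 42.24
bd·variance of D = 1.7·9·50.7 = 775.71
(ad+bc)·covariance of V and D = (18.28)·6 = 109.68
covariance of S and T = 42.24 + 775.71 + 109.68 = 927.63.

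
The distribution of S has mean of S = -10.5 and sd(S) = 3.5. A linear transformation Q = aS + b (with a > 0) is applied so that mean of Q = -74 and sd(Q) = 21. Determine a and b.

a = 6, b = -11

sd(Q) = a·sd(S) (a > 0), so a = 21/3.5 = 6.
mean of Q = a·mean of S + b, so b = -74 − 6·(-10.5) = -11.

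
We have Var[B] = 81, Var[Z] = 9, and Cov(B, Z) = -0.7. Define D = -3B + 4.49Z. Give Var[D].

Var[D] = a²·Var[B] + b²·Var[Z] + 2ab·Cov(B, Z) with a = -3, b = 4.49.
= (-3)²·81 + 4.49²·9 + 2·(-3)·4.49·(-0.7)
= 729 + 181.4409 + 18.858 = 929.2989.

Var[D] = 929.2989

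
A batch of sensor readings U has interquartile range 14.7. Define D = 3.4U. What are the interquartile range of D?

IQR(D) = 49.98

Under D = aU + b, IQR(D) = |a|·IQR(U) = |3.4|·14.7 = 49.98 (shifts cancel; spread scales by |a|).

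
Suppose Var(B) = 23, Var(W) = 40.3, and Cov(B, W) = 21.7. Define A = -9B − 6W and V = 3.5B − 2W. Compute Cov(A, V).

Cov(A, V) = -306

By bilinearity, Cov(A, V) = ac·Var(B) + bd·Var(W) + (ad+bc)·Cov(B, W), with a=-9, b=-6, c=3.5, d=-2.
ac·Var(B) = (-9)·3.5·23 = -724.5
bd·Var(W) = (-6)·(-2)·40.3 = 483.6
(ad+bc)·Cov(B, W) = (-3)·21.7 = -65.1
Cov(A, V) = -724.5 + 483.6 + (-65.1) = -306.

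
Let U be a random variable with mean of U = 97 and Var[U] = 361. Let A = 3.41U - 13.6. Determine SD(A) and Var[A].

A = 3.41U - 13.6 is linear with a = 3.41, b = -13.6.
SD(U) = √361 = 19.
SD(A) = |a|·SD(U) = |3.41|·19 = 64.79.
Var[A] = a²·Var[U] = 3.41²·361 = 4197.7441 (the additive constant -13.6 does not affect variance).

SD(A) = 64.79, Var[A] = 4197.7441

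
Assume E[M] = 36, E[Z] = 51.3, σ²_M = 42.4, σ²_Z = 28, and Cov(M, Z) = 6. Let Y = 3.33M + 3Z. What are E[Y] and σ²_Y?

E[Y] = 273.78, σ²_Y = 842.04936

E[Y] = 3.33·E[M] + 3·E[Z] = 3.33·36 + 3·51.3 = 273.78.
σ²_Y = a²·σ²_M + b²·σ²_Z + 2ab·Cov(M, Z) with a = 3.33, b = 3.
= 3.33²·42.4 + 3²·28 + 2·3.33·3·6
= 470.16936 + 252 + 119.88 = 842.04936.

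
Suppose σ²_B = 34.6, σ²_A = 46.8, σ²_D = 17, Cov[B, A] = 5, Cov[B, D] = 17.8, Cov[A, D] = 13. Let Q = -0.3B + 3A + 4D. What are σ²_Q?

σ²_Q = a²·σ²_B + b²·σ²_A + c²·σ²_D + 2ab·Cov[B, A] + 2ac·Cov[B, D] + 2bc·Cov[A, D], with a = -0.3, b = 3, c = 4.
= 3.114 + 421.2 + 272 + (-9) + (-42.72) + 312
= 956.594.

σ²_Q = 956.594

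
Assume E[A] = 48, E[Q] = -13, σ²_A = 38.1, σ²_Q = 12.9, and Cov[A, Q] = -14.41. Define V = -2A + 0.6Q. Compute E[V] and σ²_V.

E[V] = (-2)·E[A] + 0.6·E[Q] = (-2)·48 + 0.6·(-13) = -103.8.
σ²_V = a²·σ²_A + b²·σ²_Q + 2ab·Cov[A, Q] with a = -2, b = 0.6.
= (-2)²·38.1 + 0.6²·12.9 + 2·(-2)·0.6·(-14.41)
= 152.4 + 4.644 + 34.584 = 191.628.

E[V] = -103.8, σ²_V = 191.628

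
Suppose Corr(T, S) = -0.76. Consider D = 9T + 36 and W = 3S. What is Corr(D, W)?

Corr(D, W) = -0.76

Linear rescalings preserve correlation up to sign; here the slopes 9 and 3 have the same sign, so Corr(D, W) = Corr(T, S) = -0.76.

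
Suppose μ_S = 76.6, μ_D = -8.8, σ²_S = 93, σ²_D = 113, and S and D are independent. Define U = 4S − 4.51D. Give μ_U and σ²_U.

μ_U = 346.088, σ²_U = 3786.4313

μ_U = 4·μ_S + (-4.51)·μ_D = 4·76.6 + (-4.51)·(-8.8) = 346.088.
σ²_U = a²·σ²_S + b²·σ²_D + 2ab·Cov(S, D) with a = 4, b = -4.51.
Independence gives Cov(S, D) = 0.
= 4²·93 + (-4.51)²·113 + 2·4·(-4.51)·0
= 1488 + 2298.4313 + 0 = 3786.4313.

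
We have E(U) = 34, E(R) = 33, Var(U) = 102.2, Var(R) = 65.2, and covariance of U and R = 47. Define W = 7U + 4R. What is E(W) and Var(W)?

E(W) = 370, Var(W) = 8683

E(W) = 7·E(U) + 4·E(R) = 7·34 + 4·33 = 370.
Var(W) = a²·Var(U) + b²·Var(R) + 2ab·covariance of U and R with a = 7, b = 4.
= 7²·102.2 + 4²·65.2 + 2·7·4·47
= 5007.8 + 1043.2 + 2632 = 8683.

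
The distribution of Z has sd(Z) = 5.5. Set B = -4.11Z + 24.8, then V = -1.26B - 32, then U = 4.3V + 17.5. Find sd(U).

sd(B) = |-4.11|·5.5 = 22.605.
sd(V) = |-1.26|·22.605 = 28.4823.
sd(U) = |4.3|·28.4823 = 122.47389.

sd(U) = 122.47389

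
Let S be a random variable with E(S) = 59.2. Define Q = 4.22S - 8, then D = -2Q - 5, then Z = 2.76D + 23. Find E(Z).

E(Z) = -1325.66848

E(Q) = 4.22·59.2 + (-8) = 241.824.
E(D) = (-2)·241.824 + (-5) = -488.648.
E(Z) = 2.76·(-488.648) + 23 = -1325.66848.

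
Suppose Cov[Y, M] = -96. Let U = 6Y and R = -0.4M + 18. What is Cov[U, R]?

Cov[U, R] = 230.4

Cov[U, R] = a·c·Cov[Y, M] = 6·(-0.4)·(-96) = 230.4. Additive constants drop out.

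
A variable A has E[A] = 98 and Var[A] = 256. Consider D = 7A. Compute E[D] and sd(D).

E[D] = 686, sd(D) = 112

D = 7A is linear with a = 7, b = 0.
E[D] = a·E[A] + b = 7·98 = 686.
sd(A) = √256 = 16.
sd(D) = |a|·sd(A) = |7|·16 = 112.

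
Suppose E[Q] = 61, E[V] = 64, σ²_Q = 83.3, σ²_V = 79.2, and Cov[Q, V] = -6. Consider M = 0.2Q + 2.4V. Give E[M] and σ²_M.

E[M] = 0.2·E[Q] + 2.4·E[V] = 0.2·61 + 2.4·64 = 165.8.
σ²_M = a²·σ²_Q + b²·σ²_V + 2ab·Cov[Q, V] with a = 0.2, b = 2.4.
= 0.2²·83.3 + 2.4²·79.2 + 2·0.2·2.4·(-6)
= 3.332 + 456.192 + (-5.76) = 453.764.

E[M] = 165.8, σ²_M = 453.764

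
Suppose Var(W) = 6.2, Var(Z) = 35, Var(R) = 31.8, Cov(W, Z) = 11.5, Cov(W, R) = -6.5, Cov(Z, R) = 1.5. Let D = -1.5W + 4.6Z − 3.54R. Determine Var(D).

Var(D) = 876.47288

Var(D) = a²·Var(W) + b²·Var(Z) + c²·Var(R) + 2ab·Cov(W, Z) + 2ac·Cov(W, R) + 2bc·Cov(Z, R), with a = -1.5, b = 4.6, c = -3.54.
= 13.95 + 740.6 + 398.50488 + (-158.7) + (-69.03) + (-48.852)
= 876.47288.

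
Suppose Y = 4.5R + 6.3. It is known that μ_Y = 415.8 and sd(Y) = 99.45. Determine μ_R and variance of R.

μ_R = 91, variance of R = 488.41

From Y = 4.5R + 6.3: μ_Y = a·μ_R + b, so μ_R = (μ_Y − b)/a = (415.8 − 6.3)/4.5 = 91.
variance of Y = 99.45² = 9890.3025.
variance of Y = a²·variance of R, so variance of R = 9890.3025/4.5² = 488.41.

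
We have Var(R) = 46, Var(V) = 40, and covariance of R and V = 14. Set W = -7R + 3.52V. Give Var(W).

Var(W) = 2059.696

Var(W) = a²·Var(R) + b²·Var(V) + 2ab·covariance of R and V with a = -7, b = 3.52.
= (-7)²·46 + 3.52²·40 + 2·(-7)·3.52·14
= 2254 + 495.616 + (-689.92) = 2059.696.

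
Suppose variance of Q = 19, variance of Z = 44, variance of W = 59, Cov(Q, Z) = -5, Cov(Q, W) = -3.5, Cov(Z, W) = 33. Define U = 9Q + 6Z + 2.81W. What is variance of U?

variance of U = 3984.5999

variance of U = a²·variance of Q + b²·variance of Z + c²·variance of W + 2ab·Cov(Q, Z) + 2ac·Cov(Q, W) + 2bc·Cov(Z, W), with a = 9, b = 6, c = 2.81.
= 1539 + 1584 + 465.8699 + (-540) + (-177.03) + 1112.76
= 3984.5999.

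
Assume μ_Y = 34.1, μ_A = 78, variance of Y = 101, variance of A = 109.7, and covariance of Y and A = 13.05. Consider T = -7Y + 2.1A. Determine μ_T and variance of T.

μ_T = (-7)·μ_Y + 2.1·μ_A = (-7)·34.1 + 2.1·78 = -74.9.
variance of T = a²·variance of Y + b²·variance of A + 2ab·covariance of Y and A with a = -7, b = 2.1.
= (-7)²·101 + 2.1²·109.7 + 2·(-7)·2.1·13.05
= 4949 + 483.777 + (-383.67) = 5049.107.

μ_T = -74.9, variance of T = 5049.107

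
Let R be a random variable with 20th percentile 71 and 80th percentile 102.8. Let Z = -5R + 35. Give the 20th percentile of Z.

20th percentile of Z = -479

Since a = -5 < 0 the transformation is decreasing, reversing order: the 20th percentile of Z corresponds to the 80th percentile of R.
So P_{20}(Z) = a·P_{80}(R) + b = (-5)·102.8 + 35 = -479.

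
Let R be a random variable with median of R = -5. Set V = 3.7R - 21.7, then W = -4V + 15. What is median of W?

median of V = 3.7·(-5) + (-21.7) = -40.2.
median of W = (-4)·(-40.2) + 15 = 175.8.

median of W = 175.8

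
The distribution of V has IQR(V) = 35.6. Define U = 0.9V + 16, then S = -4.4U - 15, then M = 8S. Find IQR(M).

IQR(M) = 1127.808

IQR(U) = |0.9|·35.6 = 32.04.
IQR(S) = |-4.4|·32.04 = 140.976.
IQR(M) = |8|·140.976 = 1127.808.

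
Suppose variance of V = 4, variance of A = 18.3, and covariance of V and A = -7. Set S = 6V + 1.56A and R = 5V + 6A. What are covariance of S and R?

By bilinearity, covariance of S and R = ac·variance of V + bd·variance of A + (ad+bc)·covariance of V and A, with a=6, b=1.56, c=5, d=6.
ac·variance of V = 6·5·4 = 120
bd·variance of A = 1.56·6·18.3 = 171.288
(ad+bc)·covariance of V and A = (43.8)·(-7) = -306.6
covariance of S and R = 120 + 171.288 + (-306.6) = -15.312.

covariance of S and R = -15.312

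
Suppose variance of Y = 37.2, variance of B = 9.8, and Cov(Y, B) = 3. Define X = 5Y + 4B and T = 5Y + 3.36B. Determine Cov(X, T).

By bilinearity, Cov(X, T) = ac·variance of Y + bd·variance of B + (ad+bc)·Cov(Y, B), with a=5, b=4, c=5, d=3.36.
ac·variance of Y = 5·5·37.2 = 930
bd·variance of B = 4·3.36·9.8 = 131.712
(ad+bc)·Cov(Y, B) = (36.8)·3 = 110.4
Cov(X, T) = 930 + 131.712 + 110.4 = 1172.112.

Cov(X, T) = 1172.112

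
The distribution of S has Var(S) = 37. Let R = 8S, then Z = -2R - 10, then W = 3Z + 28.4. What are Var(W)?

Var(R) = 8²·37 = 2368.
Var(Z) = (-2)²·2368 = 9472.
Var(W) = 3²·9472 = 85248.

Var(W) = 85248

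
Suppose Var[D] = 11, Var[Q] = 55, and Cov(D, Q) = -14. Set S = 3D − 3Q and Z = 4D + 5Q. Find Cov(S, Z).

Cov(S, Z) = -735

By bilinearity, Cov(S, Z) = ac·Var[D] + bd·Var[Q] + (ad+bc)·Cov(D, Q), with a=3, b=-3, c=4, d=5.
ac·Var[D] = 3·4·11 = 132
bd·Var[Q] = (-3)·5·55 = -825
(ad+bc)·Cov(D, Q) = (3)·(-14) = -42
Cov(S, Z) = 132 + (-825) + (-42) = -735.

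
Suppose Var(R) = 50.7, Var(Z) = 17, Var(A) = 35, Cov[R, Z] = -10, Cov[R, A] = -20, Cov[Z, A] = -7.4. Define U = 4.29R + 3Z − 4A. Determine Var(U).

Var(U) = a²·Var(R) + b²·Var(Z) + c²·Var(A) + 2ab·Cov[R, Z] + 2ac·Cov[R, A] + 2bc·Cov[Z, A], with a = 4.29, b = 3, c = -4.
= 933.08787 + 153 + 560 + (-257.4) + 686.4 + 177.6
= 2252.68787.

Var(U) = 2252.68787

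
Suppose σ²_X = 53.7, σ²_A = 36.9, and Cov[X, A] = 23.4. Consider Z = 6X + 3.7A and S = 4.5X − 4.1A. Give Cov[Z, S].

By bilinearity, Cov[Z, S] = ac·σ²_X + bd·σ²_A + (ad+bc)·Cov[X, A], with a=6, b=3.7, c=4.5, d=-4.1.
ac·σ²_X = 6·4.5·53.7 = 1449.9
bd·σ²_A = 3.7·(-4.1)·36.9 = -559.773
(ad+bc)·Cov[X, A] = (-7.95)·23.4 = -186.03
Cov[Z, S] = 1449.9 + (-559.773) + (-186.03) = 704.097.

Cov[Z, S] = 704.097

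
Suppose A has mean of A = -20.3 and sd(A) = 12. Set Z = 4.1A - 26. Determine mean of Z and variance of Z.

mean of Z = -109.23, variance of Z = 2420.64

Z = 4.1A - 26 is linear with a = 4.1, b = -26.
mean of Z = a·mean of A + b = 4.1·(-20.3) + (-26) = -109.23.
variance of A = 12² = 144.
variance of Z = a²·variance of A = 4.1²·144 = 2420.64 (the additive constant -26 does not affect variance).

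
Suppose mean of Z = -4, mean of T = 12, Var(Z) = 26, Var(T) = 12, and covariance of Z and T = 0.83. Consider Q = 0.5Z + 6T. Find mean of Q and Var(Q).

mean of Q = 0.5·mean of Z + 6·mean of T = 0.5·(-4) + 6·12 = 70.
Var(Q) = a²·Var(Z) + b²·Var(T) + 2ab·covariance of Z and T with a = 0.5, b = 6.
= 0.5²·26 + 6²·12 + 2·0.5·6·0.83
= 6.5 + 432 + 4.98 = 443.48.

mean of Q = 70, Var(Q) = 443.48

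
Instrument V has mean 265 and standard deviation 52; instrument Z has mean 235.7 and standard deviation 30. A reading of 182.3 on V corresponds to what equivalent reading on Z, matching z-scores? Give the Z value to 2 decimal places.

Z = 187.99

z = (182.3 − 265)/52 ≈ -1.5904.
Z = 235.7 + z·30 = 235.7 + (182.3 − 265)·30/52 ≈ 187.99.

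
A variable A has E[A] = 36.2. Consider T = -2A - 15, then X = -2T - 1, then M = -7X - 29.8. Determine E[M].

E[T] = (-2)·36.2 + (-15) = -87.4.
E[X] = (-2)·(-87.4) + (-1) = 173.8.
E[M] = (-7)·173.8 + (-29.8) = -1246.4.

E[M] = -1246.4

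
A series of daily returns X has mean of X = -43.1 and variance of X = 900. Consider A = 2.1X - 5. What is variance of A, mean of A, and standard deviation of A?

variance of A = 3969, mean of A = -95.51, standard deviation of A = 63

A = 2.1X - 5 is linear with a = 2.1, b = -5.
variance of A = a²·variance of X = 2.1²·900 = 3969 (the additive constant -5 does not affect variance).
mean of A = a·mean of X + b = 2.1·(-43.1) + (-5) = -95.51.
standard deviation of X = √900 = 30.
standard deviation of A = |a|·standard deviation of X = |2.1|·30 = 63.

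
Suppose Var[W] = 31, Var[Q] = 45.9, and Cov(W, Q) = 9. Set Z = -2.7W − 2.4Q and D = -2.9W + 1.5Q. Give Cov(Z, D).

Cov(Z, D) = 103.68

By bilinearity, Cov(Z, D) = ac·Var[W] + bd·Var[Q] + (ad+bc)·Cov(W, Q), with a=-2.7, b=-2.4, c=-2.9, d=1.5.
ac·Var[W] = (-2.7)·(-2.9)·31 = 242.73
bd·Var[Q] = (-2.4)·1.5·45.9 = -165.24
(ad+bc)·Cov(W, Q) = (2.91)·9 = 26.19
Cov(Z, D) = 242.73 + (-165.24) + 26.19 = 103.68.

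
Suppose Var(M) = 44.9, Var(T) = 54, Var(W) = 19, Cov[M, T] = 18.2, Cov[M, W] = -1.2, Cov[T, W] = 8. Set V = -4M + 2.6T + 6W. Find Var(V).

Var(V) = a²·Var(M) + b²·Var(T) + c²·Var(W) + 2ab·Cov[M, T] + 2ac·Cov[M, W] + 2bc·Cov[T, W], with a = -4, b = 2.6, c = 6.
= 718.4 + 365.04 + 684 + (-378.56) + 57.6 + 249.6
= 1696.08.

Var(V) = 1696.08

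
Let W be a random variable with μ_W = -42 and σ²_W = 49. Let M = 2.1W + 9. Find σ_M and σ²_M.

M = 2.1W + 9 is linear with a = 2.1, b = 9.
σ_W = √49 = 7.
σ_M = |a|·σ_W = |2.1|·7 = 14.7.
σ²_M = a²·σ²_W = 2.1²·49 = 216.09 (the additive constant 9 does not affect variance).

σ_M = 14.7, σ²_M = 216.09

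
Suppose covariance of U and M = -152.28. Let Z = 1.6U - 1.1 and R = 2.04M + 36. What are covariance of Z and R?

covariance of Z and R = -497.04192

covariance of Z and R = a·c·covariance of U and M = 1.6·2.04·(-152.28) = -497.04192. Additive constants drop out.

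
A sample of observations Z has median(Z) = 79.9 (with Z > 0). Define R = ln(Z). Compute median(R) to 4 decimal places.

ln(Z) is monotone on this domain, so median(R) = ln(79.9) ≈ 4.3808.

median(R) = 4.3808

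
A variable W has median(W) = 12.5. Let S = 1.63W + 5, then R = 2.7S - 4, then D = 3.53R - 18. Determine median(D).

median(D) = 209.729125

median(S) = 1.63·12.5 + 5 = 25.375.
median(R) = 2.7·25.375 + (-4) = 64.5125.
median(D) = 3.53·64.5125 + (-18) = 209.729125.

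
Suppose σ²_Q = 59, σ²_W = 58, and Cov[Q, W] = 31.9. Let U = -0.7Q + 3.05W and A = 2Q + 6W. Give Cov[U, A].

Cov[U, A] = 1039.41

By bilinearity, Cov[U, A] = ac·σ²_Q + bd·σ²_W + (ad+bc)·Cov[Q, W], with a=-0.7, b=3.05, c=2, d=6.
ac·σ²_Q = (-0.7)·2·59 = -82.6
bd·σ²_W = 3.05·6·58 = 1061.4
(ad+bc)·Cov[Q, W] = (1.9)·31.9 = 60.61
Cov[U, A] = -82.6 + 1061.4 + 60.61 = 1039.41.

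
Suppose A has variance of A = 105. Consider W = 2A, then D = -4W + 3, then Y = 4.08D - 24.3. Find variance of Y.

variance of W = 2²·105 = 420.
variance of D = (-4)²·420 = 6720.
variance of Y = 4.08²·6720 = 111863.808.

variance of Y = 111863.808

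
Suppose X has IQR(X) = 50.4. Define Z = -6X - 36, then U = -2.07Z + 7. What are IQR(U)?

IQR(Z) = |-6|·50.4 = 302.4.
IQR(U) = |-2.07|·302.4 = 625.968.

IQR(U) = 625.968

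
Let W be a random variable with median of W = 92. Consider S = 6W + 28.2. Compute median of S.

median of S = 580.2

A linear map preserves order up to sign, so median of S = a·median of W + b = 6·92 + 28.2 = 580.2.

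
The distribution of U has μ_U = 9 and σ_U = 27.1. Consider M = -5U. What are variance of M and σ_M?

variance of M = 18360.25, σ_M = 135.5

M = -5U is linear with a = -5, b = 0.
variance of U = 27.1² = 734.41.
variance of M = a²·variance of U = (-5)²·734.41 = 18360.25.
σ_M = |a|·σ_U = |-5|·27.1 = 135.5.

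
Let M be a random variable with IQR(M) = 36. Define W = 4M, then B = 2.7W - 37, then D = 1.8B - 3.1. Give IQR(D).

IQR(W) = |4|·36 = 144.
IQR(B) = |2.7|·144 = 388.8.
IQR(D) = |1.8|·388.8 = 699.84.

IQR(D) = 699.84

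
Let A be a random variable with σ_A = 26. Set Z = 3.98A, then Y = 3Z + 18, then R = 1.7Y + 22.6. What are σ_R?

σ_R = 527.748

σ_Z = |3.98|·26 = 103.48.
σ_Y = |3|·103.48 = 310.44.
σ_R = |1.7|·310.44 = 527.748.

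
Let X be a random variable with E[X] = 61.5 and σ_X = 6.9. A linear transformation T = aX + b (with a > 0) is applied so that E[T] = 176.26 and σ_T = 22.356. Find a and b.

σ_T = a·σ_X (a > 0), so a = 22.356/6.9 = 3.24.
E[T] = a·E[X] + b, so b = 176.26 − 3.24·61.5 = -23.

a = 3.24, b = -23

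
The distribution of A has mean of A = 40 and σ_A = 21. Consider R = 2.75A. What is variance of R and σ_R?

R = 2.75A is linear with a = 2.75, b = 0.
variance of A = 21² = 441.
variance of R = a²·variance of A = 2.75²·441 = 3335.0625.
σ_R = |a|·σ_A = |2.75|·21 = 57.75.

variance of R = 3335.0625, σ_R = 57.75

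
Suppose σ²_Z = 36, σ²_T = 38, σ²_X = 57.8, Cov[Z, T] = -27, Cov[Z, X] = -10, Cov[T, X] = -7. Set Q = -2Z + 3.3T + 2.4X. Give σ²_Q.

σ²_Q = a²·σ²_Z + b²·σ²_T + c²·σ²_X + 2ab·Cov[Z, T] + 2ac·Cov[Z, X] + 2bc·Cov[T, X], with a = -2, b = 3.3, c = 2.4.
= 144 + 413.82 + 332.928 + 356.4 + 96 + (-110.88)
= 1232.268.

σ²_Q = 1232.268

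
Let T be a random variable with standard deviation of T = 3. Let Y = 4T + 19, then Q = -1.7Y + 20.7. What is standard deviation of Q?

standard deviation of Y = |4|·3 = 12.
standard deviation of Q = |-1.7|·12 = 20.4.

standard deviation of Q = 20.4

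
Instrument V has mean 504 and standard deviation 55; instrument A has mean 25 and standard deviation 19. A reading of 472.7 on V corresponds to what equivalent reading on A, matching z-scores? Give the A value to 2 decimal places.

A = 14.19

z = (472.7 − 504)/55 ≈ -0.5691.
A = 25 + z·19 = 25 + (472.7 − 504)·19/55 ≈ 14.19.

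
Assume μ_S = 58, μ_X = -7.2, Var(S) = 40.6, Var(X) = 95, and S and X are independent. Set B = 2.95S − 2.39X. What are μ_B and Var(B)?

μ_B = 2.95·μ_S + (-2.39)·μ_X = 2.95·58 + (-2.39)·(-7.2) = 188.308.
Var(B) = a²·Var(S) + b²·Var(X) + 2ab·Cov(S, X) with a = 2.95, b = -2.39.
Independence gives Cov(S, X) = 0.
= 2.95²·40.6 + (-2.39)²·95 + 2·2.95·(-2.39)·0
= 353.3215 + 542.6495 + 0 = 895.971.

μ_B = 188.308, Var(B) = 895.971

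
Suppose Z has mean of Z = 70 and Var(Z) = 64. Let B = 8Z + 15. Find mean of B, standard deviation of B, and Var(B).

mean of B = 575, standard deviation of B = 64, Var(B) = 4096

B = 8Z + 15 is linear with a = 8, b = 15.
mean of B = a·mean of Z + b = 8·70 + 15 = 575.
standard deviation of Z = √64 = 8.
standard deviation of B = |a|·standard deviation of Z = |8|·8 = 64.
Var(B) = a²·Var(Z) = 8²·64 = 4096 (the additive constant 15 does not affect variance).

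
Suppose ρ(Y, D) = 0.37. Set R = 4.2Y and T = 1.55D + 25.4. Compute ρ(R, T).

Linear rescalings preserve correlation up to sign; here the slopes 4.2 and 1.55 have the same sign, so ρ(R, T) = ρ(Y, D) = 0.37.

ρ(R, T) = 0.37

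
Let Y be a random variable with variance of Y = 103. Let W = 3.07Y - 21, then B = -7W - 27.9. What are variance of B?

variance of W = 3.07²·103 = 970.7647.
variance of B = (-7)²·970.7647 = 47567.4703.

variance of B = 47567.4703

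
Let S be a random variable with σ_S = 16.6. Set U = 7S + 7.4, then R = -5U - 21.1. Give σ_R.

σ_R = 581

σ_U = |7|·16.6 = 116.2.
σ_R = |-5|·116.2 = 581.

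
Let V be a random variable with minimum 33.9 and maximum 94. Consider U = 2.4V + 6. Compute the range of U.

Range(U) = 144.24

Range of V = 94 − 33.9 = 60.1.
Range(U) = |a|·Range(V) = |2.4|·60.1 = 144.24.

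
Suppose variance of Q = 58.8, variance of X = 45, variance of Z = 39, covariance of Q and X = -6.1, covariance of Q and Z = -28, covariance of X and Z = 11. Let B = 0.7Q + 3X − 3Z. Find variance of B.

variance of B = 678.792

variance of B = a²·variance of Q + b²·variance of X + c²·variance of Z + 2ab·covariance of Q and X + 2ac·covariance of Q and Z + 2bc·covariance of X and Z, with a = 0.7, b = 3, c = -3.
= 28.812 + 405 + 351 + (-25.62) + 117.6 + (-198)
= 678.792.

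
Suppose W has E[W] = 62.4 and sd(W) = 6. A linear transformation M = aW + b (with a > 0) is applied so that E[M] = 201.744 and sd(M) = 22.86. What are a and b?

a = 3.81, b = -36

sd(M) = a·sd(W) (a > 0), so a = 22.86/6 = 3.81.
E[M] = a·E[W] + b, so b = 201.744 − 3.81·62.4 = -36.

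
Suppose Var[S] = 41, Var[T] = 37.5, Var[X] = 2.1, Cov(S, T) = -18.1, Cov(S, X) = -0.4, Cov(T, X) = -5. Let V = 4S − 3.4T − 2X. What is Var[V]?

Var[V] = 1528.62

Var[V] = a²·Var[S] + b²·Var[T] + c²·Var[X] + 2ab·Cov(S, T) + 2ac·Cov(S, X) + 2bc·Cov(T, X), with a = 4, b = -3.4, c = -2.
= 656 + 433.5 + 8.4 + 492.32 + 6.4 + (-68)
= 1528.62.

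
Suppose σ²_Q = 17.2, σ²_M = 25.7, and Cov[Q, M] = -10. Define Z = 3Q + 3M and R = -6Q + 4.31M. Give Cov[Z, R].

By bilinearity, Cov[Z, R] = ac·σ²_Q + bd·σ²_M + (ad+bc)·Cov[Q, M], with a=3, b=3, c=-6, d=4.31.
ac·σ²_Q = 3·(-6)·17.2 = -309.6
bd·σ²_M = 3·4.31·25.7 = 332.301
(ad+bc)·Cov[Q, M] = (-5.07)·(-10) = 50.7
Cov[Z, R] = -309.6 + 332.301 + 50.7 = 73.401.

Cov[Z, R] = 73.401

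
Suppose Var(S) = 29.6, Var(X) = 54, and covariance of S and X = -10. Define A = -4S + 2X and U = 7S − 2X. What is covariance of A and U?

covariance of A and U = -1264.8

By bilinearity, covariance of A and U = ac·Var(S) + bd·Var(X) + (ad+bc)·covariance of S and X, with a=-4, b=2, c=7, d=-2.
ac·Var(S) = (-4)·7·29.6 = -828.8
bd·Var(X) = 2·(-2)·54 = -216
(ad+bc)·covariance of S and X = (22)·(-10) = -220
covariance of A and U = -828.8 + (-216) + (-220) = -1264.8.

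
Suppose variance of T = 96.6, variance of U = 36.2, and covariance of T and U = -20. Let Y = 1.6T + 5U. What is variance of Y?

variance of Y = 832.296

variance of Y = a²·variance of T + b²·variance of U + 2ab·covariance of T and U with a = 1.6, b = 5.
= 1.6²·96.6 + 5²·36.2 + 2·1.6·5·(-20)
= 247.296 + 905 + (-320) = 832.296.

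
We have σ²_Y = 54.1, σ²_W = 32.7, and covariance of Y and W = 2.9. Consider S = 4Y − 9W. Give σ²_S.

σ²_S = a²·σ²_Y + b²·σ²_W + 2ab·covariance of Y and W with a = 4, b = -9.
= 4²·54.1 + (-9)²·32.7 + 2·4·(-9)·2.9
= 865.6 + 2648.7 + (-208.8) = 3305.5.

σ²_S = 3305.5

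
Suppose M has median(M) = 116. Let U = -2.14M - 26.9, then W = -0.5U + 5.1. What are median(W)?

median(W) = 142.67

median(U) = (-2.14)·116 + (-26.9) = -275.14.
median(W) = (-0.5)·(-275.14) + 5.1 = 142.67.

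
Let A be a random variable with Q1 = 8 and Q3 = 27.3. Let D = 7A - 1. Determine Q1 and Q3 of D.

Q1(D) = 55, Q3(D) = 190.1

a = 7 > 0: Q1(D) = a·Q1(A)+b = 55, Q3(D) = a·Q3(A)+b = 190.1.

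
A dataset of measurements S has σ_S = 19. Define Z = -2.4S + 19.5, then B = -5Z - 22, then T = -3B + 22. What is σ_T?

σ_T = 684

σ_Z = |-2.4|·19 = 45.6.
σ_B = |-5|·45.6 = 228.
σ_T = |-3|·228 = 684.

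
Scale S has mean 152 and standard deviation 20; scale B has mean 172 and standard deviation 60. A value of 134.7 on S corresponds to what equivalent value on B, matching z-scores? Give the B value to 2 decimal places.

B = 120.10

z = (134.7 − 152)/20 = -0.865.
B = 172 + z·60 = 172 + (134.7 − 152)·60/20 = 120.10.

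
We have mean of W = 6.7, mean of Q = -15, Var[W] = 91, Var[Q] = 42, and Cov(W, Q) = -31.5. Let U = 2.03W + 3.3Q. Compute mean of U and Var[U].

mean of U = -35.899, Var[U] = 410.3449

mean of U = 2.03·mean of W + 3.3·mean of Q = 2.03·6.7 + 3.3·(-15) = -35.899.
Var[U] = a²·Var[W] + b²·Var[Q] + 2ab·Cov(W, Q) with a = 2.03, b = 3.3.
= 2.03²·91 + 3.3²·42 + 2·2.03·3.3·(-31.5)
= 375.0019 + 457.38 + (-422.037) = 410.3449.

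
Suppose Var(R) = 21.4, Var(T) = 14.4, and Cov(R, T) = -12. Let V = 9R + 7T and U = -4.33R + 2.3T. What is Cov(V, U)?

Cov(V, U) = -486.798

By bilinearity, Cov(V, U) = ac·Var(R) + bd·Var(T) + (ad+bc)·Cov(R, T), with a=9, b=7, c=-4.33, d=2.3.
ac·Var(R) = 9·(-4.33)·21.4 = -833.958
bd·Var(T) = 7·2.3·14.4 = 231.84
(ad+bc)·Cov(R, T) = (-9.61)·(-12) = 115.32
Cov(V, U) = -833.958 + 231.84 + 115.32 = -486.798.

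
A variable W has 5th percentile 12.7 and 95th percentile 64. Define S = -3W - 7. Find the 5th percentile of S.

Since a = -3 < 0 the transformation is decreasing, reversing order: the 5th percentile of S corresponds to the 95th percentile of W.
So P_{5}(S) = a·P_{95}(W) + b = (-3)·64 + (-7) = -199.

5th percentile of S = -199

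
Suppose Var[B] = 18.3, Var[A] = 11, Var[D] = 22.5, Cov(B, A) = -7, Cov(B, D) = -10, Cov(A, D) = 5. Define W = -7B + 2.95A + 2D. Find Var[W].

Var[W] = a²·Var[B] + b²·Var[A] + c²·Var[D] + 2ab·Cov(B, A) + 2ac·Cov(B, D) + 2bc·Cov(A, D), with a = -7, b = 2.95, c = 2.
= 896.7 + 95.7275 + 90 + 289.1 + 280 + 59
= 1710.5275.

Var[W] = 1710.5275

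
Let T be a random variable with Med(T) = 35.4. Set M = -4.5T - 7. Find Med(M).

Med(M) = -166.3

A linear map preserves order up to sign, so Med(M) = a·Med(T) + b = (-4.5)·35.4 + (-7) = -166.3.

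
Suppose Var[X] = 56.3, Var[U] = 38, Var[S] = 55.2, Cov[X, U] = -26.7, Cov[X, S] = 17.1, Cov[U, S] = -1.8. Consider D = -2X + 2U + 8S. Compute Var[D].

Var[D] = 3518.8

Var[D] = a²·Var[X] + b²·Var[U] + c²·Var[S] + 2ab·Cov[X, U] + 2ac·Cov[X, S] + 2bc·Cov[U, S], with a = -2, b = 2, c = 8.
= 225.2 + 152 + 3532.8 + 213.6 + (-547.2) + (-57.6)
= 3518.8.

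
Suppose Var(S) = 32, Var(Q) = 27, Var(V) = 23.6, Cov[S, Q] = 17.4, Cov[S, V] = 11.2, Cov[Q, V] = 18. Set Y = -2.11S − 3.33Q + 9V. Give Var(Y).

Var(Y) = a²·Var(S) + b²·Var(Q) + c²·Var(V) + 2ab·Cov[S, Q] + 2ac·Cov[S, V] + 2bc·Cov[Q, V], with a = -2.11, b = -3.33, c = 9.
= 142.4672 + 299.4003 + 1911.6 + 244.51524 + (-425.376) + (-1078.92)
= 1093.68674.

Var(Y) = 1093.68674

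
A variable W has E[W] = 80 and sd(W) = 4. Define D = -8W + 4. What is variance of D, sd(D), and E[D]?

variance of D = 1024, sd(D) = 32, E[D] = -636

D = -8W + 4 is linear with a = -8, b = 4.
variance of W = 4² = 16.
variance of D = a²·variance of W = (-8)²·16 = 1024 (the additive constant 4 does not affect variance).
sd(D) = |a|·sd(W) = |-8|·4 = 32.
E[D] = a·E[W] + b = (-8)·80 + 4 = -636.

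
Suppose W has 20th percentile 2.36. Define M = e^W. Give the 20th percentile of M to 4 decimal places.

e^W is increasing, so P_{20}(M) = g(P_{20}(W)) ≈ 10.591.

20th percentile of M = 10.591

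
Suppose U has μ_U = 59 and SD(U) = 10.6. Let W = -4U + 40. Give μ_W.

W = -4U + 40 is linear with a = -4, b = 40.
μ_W = a·μ_U + b = (-4)·59 + 40 = -196.

μ_W = -196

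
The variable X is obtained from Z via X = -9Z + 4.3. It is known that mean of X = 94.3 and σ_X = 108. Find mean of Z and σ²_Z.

From X = -9Z + 4.3: mean of X = a·mean of Z + b, so mean of Z = (mean of X − b)/a = (94.3 − 4.3)/(-9) = -10.
σ²_X = 108² = 11664.
σ²_X = a²·σ²_Z, so σ²_Z = 11664/(-9)² = 144.

mean of Z = -10, σ²_Z = 144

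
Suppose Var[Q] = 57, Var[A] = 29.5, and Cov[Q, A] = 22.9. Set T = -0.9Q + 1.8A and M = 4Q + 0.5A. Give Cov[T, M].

By bilinearity, Cov[T, M] = ac·Var[Q] + bd·Var[A] + (ad+bc)·Cov[Q, A], with a=-0.9, b=1.8, c=4, d=0.5.
ac·Var[Q] = (-0.9)·4·57 = -205.2
bd·Var[A] = 1.8·0.5·29.5 = 26.55
(ad+bc)·Cov[Q, A] = (6.75)·22.9 = 154.575
Cov[T, M] = -205.2 + 26.55 + 154.575 = -24.075.

Cov[T, M] = -24.075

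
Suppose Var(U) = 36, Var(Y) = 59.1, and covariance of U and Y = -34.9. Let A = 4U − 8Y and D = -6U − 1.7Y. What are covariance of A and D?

covariance of A and D = -1498.12

By bilinearity, covariance of A and D = ac·Var(U) + bd·Var(Y) + (ad+bc)·covariance of U and Y, with a=4, b=-8, c=-6, d=-1.7.
ac·Var(U) = 4·(-6)·36 = -864
bd·Var(Y) = (-8)·(-1.7)·59.1 = 803.76
(ad+bc)·covariance of U and Y = (41.2)·(-34.9) = -1437.88
covariance of A and D = -864 + 803.76 + (-1437.88) = -1498.12.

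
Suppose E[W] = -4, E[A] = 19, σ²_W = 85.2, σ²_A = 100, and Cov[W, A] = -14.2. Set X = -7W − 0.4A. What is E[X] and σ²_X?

E[X] = (-7)·E[W] + (-0.4)·E[A] = (-7)·(-4) + (-0.4)·19 = 20.4.
σ²_X = a²·σ²_W + b²·σ²_A + 2ab·Cov[W, A] with a = -7, b = -0.4.
= (-7)²·85.2 + (-0.4)²·100 + 2·(-7)·(-0.4)·(-14.2)
= 4174.8 + 16 + (-79.52) = 4111.28.

E[X] = 20.4, σ²_X = 4111.28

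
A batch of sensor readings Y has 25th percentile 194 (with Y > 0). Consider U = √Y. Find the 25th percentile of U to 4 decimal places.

√Y is increasing, so P_{25}(U) = g(P_{25}(Y)) ≈ 13.9284.

25th percentile of U = 13.9284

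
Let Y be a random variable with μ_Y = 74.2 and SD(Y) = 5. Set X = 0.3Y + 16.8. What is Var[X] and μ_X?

Var[X] = 2.25, μ_X = 39.06

X = 0.3Y + 16.8 is linear with a = 0.3, b = 16.8.
Var[Y] = 5² = 25.
Var[X] = a²·Var[Y] = 0.3²·25 = 2.25 (the additive constant 16.8 does not affect variance).
μ_X = a·μ_Y + b = 0.3·74.2 + 16.8 = 39.06.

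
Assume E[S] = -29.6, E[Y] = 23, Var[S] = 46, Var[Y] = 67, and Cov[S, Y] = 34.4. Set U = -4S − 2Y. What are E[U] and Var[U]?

E[U] = 72.4, Var[U] = 1554.4

E[U] = (-4)·E[S] + (-2)·E[Y] = (-4)·(-29.6) + (-2)·23 = 72.4.
Var[U] = a²·Var[S] + b²·Var[Y] + 2ab·Cov[S, Y] with a = -4, b = -2.
= (-4)²·46 + (-2)²·67 + 2·(-4)·(-2)·34.4
= 736 + 268 + 550.4 = 1554.4.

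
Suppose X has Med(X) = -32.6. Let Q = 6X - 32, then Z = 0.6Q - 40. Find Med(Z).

Med(Q) = 6·(-32.6) + (-32) = -227.6.
Med(Z) = 0.6·(-227.6) + (-40) = -176.56.

Med(Z) = -176.56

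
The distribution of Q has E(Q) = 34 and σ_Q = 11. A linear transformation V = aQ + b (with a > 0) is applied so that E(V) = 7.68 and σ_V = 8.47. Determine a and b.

σ_V = a·σ_Q (a > 0), so a = 8.47/11 = 0.77.
E(V) = a·E(Q) + b, so b = 7.68 − 0.77·34 = -18.5.

a = 0.77, b = -18.5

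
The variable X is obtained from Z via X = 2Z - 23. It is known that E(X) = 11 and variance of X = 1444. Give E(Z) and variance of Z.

From X = 2Z - 23: E(X) = a·E(Z) + b, so E(Z) = (E(X) − b)/a = (11 − (-23))/2 = 17.
variance of X = a²·variance of Z, so variance of Z = 1444/2² = 361.

E(Z) = 17, variance of Z = 361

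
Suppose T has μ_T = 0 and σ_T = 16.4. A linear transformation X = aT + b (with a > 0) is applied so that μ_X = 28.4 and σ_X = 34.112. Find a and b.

σ_X = a·σ_T (a > 0), so a = 34.112/16.4 = 2.08.
μ_X = a·μ_T + b, so b = 28.4 − 2.08·0 = 28.4.

a = 2.08, b = 28.4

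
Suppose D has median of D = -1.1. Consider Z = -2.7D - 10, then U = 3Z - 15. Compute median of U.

median of Z = (-2.7)·(-1.1) + (-10) = -7.03.
median of U = 3·(-7.03) + (-15) = -36.09.

median of U = -36.09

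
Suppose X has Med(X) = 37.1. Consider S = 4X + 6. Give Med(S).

A linear map preserves order up to sign, so Med(S) = a·Med(X) + b = 4·37.1 + 6 = 154.4.

Med(S) = 154.4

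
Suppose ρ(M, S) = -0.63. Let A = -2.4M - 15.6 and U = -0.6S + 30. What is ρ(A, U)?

Linear rescalings preserve correlation up to sign; here the slopes -2.4 and -0.6 have the same sign, so ρ(A, U) = ρ(M, S) = -0.63.

ρ(A, U) = -0.63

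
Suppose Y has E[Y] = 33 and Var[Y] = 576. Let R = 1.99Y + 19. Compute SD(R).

SD(R) = 47.76

R = 1.99Y + 19 is linear with a = 1.99, b = 19.
SD(Y) = √576 = 24.
SD(R) = |a|·SD(Y) = |1.99|·24 = 47.76.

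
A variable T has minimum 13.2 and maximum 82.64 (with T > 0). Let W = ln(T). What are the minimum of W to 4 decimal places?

min(W) = 2.5802

ln(T) is increasing on this domain, so min(W) comes from min(T) = 13.2: min(W) = ln(13.2) ≈ 2.5802.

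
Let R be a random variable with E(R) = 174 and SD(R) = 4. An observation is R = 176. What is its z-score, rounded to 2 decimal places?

z = (R − E(R)) / SD(R) = (176 − 174) / 4 = 0.50.

z = 0.50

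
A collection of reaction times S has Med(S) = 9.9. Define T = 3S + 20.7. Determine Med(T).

A linear map preserves order up to sign, so Med(T) = a·Med(S) + b = 3·9.9 + 20.7 = 50.4.

Med(T) = 50.4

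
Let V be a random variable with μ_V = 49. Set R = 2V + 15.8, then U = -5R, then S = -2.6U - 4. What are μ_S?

μ_S = 1475.4

μ_R = 2·49 + 15.8 = 113.8.
μ_U = (-5)·113.8 = -569.
μ_S = (-2.6)·(-569) + (-4) = 1475.4.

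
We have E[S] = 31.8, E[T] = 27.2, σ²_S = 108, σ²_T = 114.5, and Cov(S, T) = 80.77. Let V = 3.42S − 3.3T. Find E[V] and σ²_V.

E[V] = 3.42·E[S] + (-3.3)·E[T] = 3.42·31.8 + (-3.3)·27.2 = 18.996.
σ²_V = a²·σ²_S + b²·σ²_T + 2ab·Cov(S, T) with a = 3.42, b = -3.3.
= 3.42²·108 + (-3.3)²·114.5 + 2·3.42·(-3.3)·80.77
= 1263.2112 + 1246.905 + (-1823.14044) = 686.97576.

E[V] = 18.996, σ²_V = 686.97576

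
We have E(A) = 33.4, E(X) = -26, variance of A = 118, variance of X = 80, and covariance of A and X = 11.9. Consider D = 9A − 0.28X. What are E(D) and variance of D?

E(D) = 307.88, variance of D = 9504.296

E(D) = 9·E(A) + (-0.28)·E(X) = 9·33.4 + (-0.28)·(-26) = 307.88.
variance of D = a²·variance of A + b²·variance of X + 2ab·covariance of A and X with a = 9, b = -0.28.
= 9²·118 + (-0.28)²·80 + 2·9·(-0.28)·11.9
= 9558 + 6.272 + (-59.976) = 9504.296.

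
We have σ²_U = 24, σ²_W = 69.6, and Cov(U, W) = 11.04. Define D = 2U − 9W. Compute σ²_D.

σ²_D = a²·σ²_U + b²·σ²_W + 2ab·Cov(U, W) with a = 2, b = -9.
= 2²·24 + (-9)²·69.6 + 2·2·(-9)·11.04
= 96 + 5637.6 + (-397.44) = 5336.16.

σ²_D = 5336.16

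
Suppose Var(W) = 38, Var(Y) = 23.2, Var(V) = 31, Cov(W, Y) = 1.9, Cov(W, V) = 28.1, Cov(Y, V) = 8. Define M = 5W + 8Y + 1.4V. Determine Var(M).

Var(M) = 3220.16

Var(M) = a²·Var(W) + b²·Var(Y) + c²·Var(V) + 2ab·Cov(W, Y) + 2ac·Cov(W, V) + 2bc·Cov(Y, V), with a = 5, b = 8, c = 1.4.
= 950 + 1484.8 + 60.76 + 152 + 393.4 + 179.2
= 3220.16.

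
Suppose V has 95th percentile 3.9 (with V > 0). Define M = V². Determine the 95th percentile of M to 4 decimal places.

95th percentile of M = 15.21

V² is increasing, so P_{95}(M) = g(P_{95}(V)) = 15.21.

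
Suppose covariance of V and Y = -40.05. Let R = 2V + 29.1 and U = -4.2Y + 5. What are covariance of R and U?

covariance of R and U = a·c·covariance of V and Y = 2·(-4.2)·(-40.05) = 336.42. Additive constants drop out.

covariance of R and U = 336.42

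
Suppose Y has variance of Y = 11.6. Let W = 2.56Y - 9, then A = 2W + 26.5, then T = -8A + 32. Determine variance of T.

variance of W = 2.56²·11.6 = 76.02176.
variance of A = 2²·76.02176 = 304.08704.
variance of T = (-8)²·304.08704 = 19461.57056.

variance of T = 19461.57056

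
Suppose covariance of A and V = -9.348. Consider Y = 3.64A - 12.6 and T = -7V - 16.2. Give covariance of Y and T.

covariance of Y and T = a·c·covariance of A and V = 3.64·(-7)·(-9.348) = 238.18704. Additive constants drop out.

covariance of Y and T = 238.18704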